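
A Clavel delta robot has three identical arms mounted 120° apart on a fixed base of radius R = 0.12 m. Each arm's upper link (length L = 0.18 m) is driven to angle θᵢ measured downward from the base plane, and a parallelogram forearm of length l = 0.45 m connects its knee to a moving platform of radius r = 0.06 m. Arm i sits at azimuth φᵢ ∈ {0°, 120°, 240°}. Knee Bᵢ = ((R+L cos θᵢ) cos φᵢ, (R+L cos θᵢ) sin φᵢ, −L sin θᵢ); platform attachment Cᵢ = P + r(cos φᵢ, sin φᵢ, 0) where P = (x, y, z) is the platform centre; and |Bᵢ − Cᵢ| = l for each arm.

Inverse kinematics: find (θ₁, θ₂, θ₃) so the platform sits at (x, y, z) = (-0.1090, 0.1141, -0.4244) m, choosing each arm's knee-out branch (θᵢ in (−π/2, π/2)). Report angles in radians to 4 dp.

rotate P by −φ1: (-0.1090, 0.1141, -0.4244)
  A=0.1690, B=-0.4244, C=(l²−L²−A²−y'²−z²)/(2L)=-0.1433
  √(A²+B²)=0.4568;  θ1 = -1.1918+1.8899 ≈ 0.6981
rotate P by −φ2: (0.1533, 0.0373, -0.4244)
  e−x'=-0.0933;  (l²−L²−(e−x')²−y'²−z²)/2L = -0.0559
  γ=atan2(-0.4244,-0.0933)=-1.7872;  ψ=arccos(-0.1286)=1.6998;  θ2=γ+ψ≈-0.0875
φ3=240.0° → target in arm frame (-0.0443, -0.1514)
  A=0.1043, B=-0.4244, C=(l²−L²−A²−y'²−z²)/(2L)=-0.1218
  γ=atan2(-0.4244,0.1043)=-1.3298;  ψ=arccos(-0.2786)=1.8531;  θ3=γ+ψ≈0.5234

θ₁ = 0.6981, θ₂ = -0.0875, θ₃ = 0.5234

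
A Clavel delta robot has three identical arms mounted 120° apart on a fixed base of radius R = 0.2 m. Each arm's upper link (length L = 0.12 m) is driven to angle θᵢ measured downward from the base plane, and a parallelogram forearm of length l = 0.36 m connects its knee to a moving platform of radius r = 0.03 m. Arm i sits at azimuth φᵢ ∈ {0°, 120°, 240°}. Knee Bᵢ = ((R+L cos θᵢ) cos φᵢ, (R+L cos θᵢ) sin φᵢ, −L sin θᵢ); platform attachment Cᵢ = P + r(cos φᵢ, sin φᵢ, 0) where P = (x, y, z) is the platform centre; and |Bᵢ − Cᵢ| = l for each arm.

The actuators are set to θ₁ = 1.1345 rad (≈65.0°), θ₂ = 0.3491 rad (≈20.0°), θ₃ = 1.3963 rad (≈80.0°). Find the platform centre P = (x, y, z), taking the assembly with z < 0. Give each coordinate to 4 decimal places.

arm 1 at φ=0.0°: ρ1 = 0.2207;  centre 1 = (0.2207, 0.0000, -0.1088)
centre 2 = (0.2828·cos120.0°, 0.2828·sin120.0°, -0.0410) = (-0.1414, 0.2449, -0.0410)
arm 3 at φ=240.0°: ρ3 = 0.1908;  centre 3 = (-0.0954, -0.1653, -0.1182)
subtract pairs → two planes through P
plane₁₂: -0.7242x+0.4898y+0.1354z = 0.0211
det = 0.5490;  x = -0.0036+0.0647z,  y = 0.0377+-0.1808z
into |P−centre ₁|² = l²: 1.0369z² + 0.1748z + -0.0660 = 0;  Δ = 0.3044;  z = -0.3504 or 0.1817 → z<0 root = -0.3504
x = -0.0263, y = 0.1010

(-0.0263, 0.1010, -0.3504)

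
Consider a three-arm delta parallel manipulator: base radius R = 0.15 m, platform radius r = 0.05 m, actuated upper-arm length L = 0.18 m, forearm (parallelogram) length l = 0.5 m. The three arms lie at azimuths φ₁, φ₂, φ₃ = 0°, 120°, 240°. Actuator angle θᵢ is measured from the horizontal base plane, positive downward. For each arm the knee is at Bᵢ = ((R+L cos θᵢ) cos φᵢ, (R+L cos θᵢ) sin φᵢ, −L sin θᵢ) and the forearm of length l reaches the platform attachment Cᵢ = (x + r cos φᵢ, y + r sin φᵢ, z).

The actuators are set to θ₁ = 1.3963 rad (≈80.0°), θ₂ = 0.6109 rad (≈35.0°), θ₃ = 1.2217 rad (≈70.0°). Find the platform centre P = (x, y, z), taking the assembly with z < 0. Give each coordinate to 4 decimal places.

O1 = (0.1313·cos0.0°, 0.1313·sin0.0°, -0.1773) = (0.1313, 0.0000, -0.1773)
φ2=120.0°: virtual centre (-0.1237, 0.2143, -0.1032), radius l
φ3=240.0°: virtual centre (-0.0808, -0.1399, -0.1691), radius l
|O₂|²−|O₁|² = 0.0232;  |O₃|²−|O₁|² = 0.0061
plane₁₂: -0.5099x+0.4286y+0.1480z = 0.0232
Cramer: x(z) = -0.0281+0.1491z;  y(z) = 0.0208-0.1679z
quadratic in z: (1.0505)z²+(0.3000)z+(-0.1928)=0, √Δ=0.9487 → z ∈ {-0.5944, 0.3087}; z = -0.5944 (taking z<0)
x = -0.1167, y = 0.1207

(-0.1167, 0.1207, -0.5944)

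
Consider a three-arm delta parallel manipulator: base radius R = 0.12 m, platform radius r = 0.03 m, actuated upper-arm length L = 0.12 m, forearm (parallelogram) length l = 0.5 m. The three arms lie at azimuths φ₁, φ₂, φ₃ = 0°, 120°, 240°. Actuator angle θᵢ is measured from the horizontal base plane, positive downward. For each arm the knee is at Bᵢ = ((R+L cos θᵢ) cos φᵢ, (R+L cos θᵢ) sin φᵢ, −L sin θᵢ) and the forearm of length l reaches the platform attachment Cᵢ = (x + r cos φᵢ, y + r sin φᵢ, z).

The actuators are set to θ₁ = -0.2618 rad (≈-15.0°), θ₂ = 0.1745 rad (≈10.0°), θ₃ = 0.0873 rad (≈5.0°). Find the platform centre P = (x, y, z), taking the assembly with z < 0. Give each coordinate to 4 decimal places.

(0.0667, -0.0133, -0.4490)

φ1=0.0°: virtual centre (0.2059, 0.0000, 0.0311), radius l
arm 2 at φ=120.0°: e+L cos θ2 = 0.2082;  S2 = (-0.1041, 0.1803, -0.0208)
φ3=240.0°: virtual centre (-0.1048, -0.1815, -0.0105), radius l
|S₂|²−|S₁|² = 0.0004;  |S₃|²−|S₁|² = 0.0007
plane₁₂: -0.6200x+0.3606y+-0.1038z = 0.0004
Cramer: x(z) = -0.0009-0.1506z;  y(z) = -0.0003+0.0290z
quadratic in z: (1.0235)z²+(0.0001)z+(-0.2063)=0, √Δ=0.9190 → z ∈ {-0.4490, 0.4489}; z = -0.4490 (taking z<0)
x = 0.0667, y = -0.0133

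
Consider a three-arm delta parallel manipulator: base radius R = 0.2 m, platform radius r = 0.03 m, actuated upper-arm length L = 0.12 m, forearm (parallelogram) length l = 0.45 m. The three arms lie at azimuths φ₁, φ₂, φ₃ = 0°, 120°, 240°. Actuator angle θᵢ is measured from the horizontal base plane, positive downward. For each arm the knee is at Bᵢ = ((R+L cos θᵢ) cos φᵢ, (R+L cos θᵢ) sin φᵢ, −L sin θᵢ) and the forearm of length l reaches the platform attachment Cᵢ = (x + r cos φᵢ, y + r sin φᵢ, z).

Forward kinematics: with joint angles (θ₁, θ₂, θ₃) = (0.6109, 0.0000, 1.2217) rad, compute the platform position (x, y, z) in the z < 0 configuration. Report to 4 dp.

(0.0067, 0.1376, -0.4082)

arm 1 at φ=0.0°: (R−r)+L cos θ1 = 0.2683;  S1 = (0.2683, 0.0000, -0.0688)
φ2=120.0°: virtual centre (-0.1450, 0.2511, 0.0000), radius l
S3 = (0.2110·cos240.0°, 0.2110·sin240.0°, -0.1128) = (-0.1055, -0.1828, -0.1128)
|S₂|²−|S₁|² = 0.0074;  |S₃|²−|S₁|² = -0.0195
linear system: -0.8266x+0.5023y = 0.0074−0.1377z; -0.7476x+-0.3655y = -0.0195−-0.0879z
det = 0.6777;  x = 0.0104+0.0091z,  y = 0.0319+-0.2590z
quadratic in z: (1.0672)z²+(0.1164)z+(-0.1303)=0, √Δ=0.7547 → z ∈ {-0.4082, 0.2991}; z = -0.4082 (taking z<0)
x = 0.0067, y = 0.1376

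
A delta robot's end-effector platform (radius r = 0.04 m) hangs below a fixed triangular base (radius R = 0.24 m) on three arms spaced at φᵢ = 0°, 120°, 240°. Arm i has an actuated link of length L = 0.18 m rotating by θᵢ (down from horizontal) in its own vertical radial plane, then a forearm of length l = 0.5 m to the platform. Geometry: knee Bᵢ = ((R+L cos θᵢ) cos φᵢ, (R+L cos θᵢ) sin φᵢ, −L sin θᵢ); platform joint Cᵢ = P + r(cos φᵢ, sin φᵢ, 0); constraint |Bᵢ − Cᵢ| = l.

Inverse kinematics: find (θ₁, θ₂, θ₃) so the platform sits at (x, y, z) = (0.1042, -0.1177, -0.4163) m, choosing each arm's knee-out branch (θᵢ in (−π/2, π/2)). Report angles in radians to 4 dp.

θ₁ = 0.0875, θ₂ = 1.1348, θ₃ = 0.3492

arm 1 (φ=0.0°): x'=0.1042, y'=-0.1177
  e−x'=0.0958;  (l²−L²−(e−x')²−y'²−z²)/2L = 0.0591
  θ1 = atan2(B,A) + arccos(C/0.4272) = 0.0875
rotate P by −φ2: (-0.1540, -0.0314, -0.4163)
  A=0.3540, B=-0.4163, C=(l²−L²−A²−y'²−z²)/(2L)=-0.2279
  θ2 = atan2(B,A) + arccos(C/0.5465) = 1.1348
arm 3 (φ=240.0°): x'=0.0498, y'=0.1491
  e−x'=0.1502;  (l²−L²−(e−x')²−y'²−z²)/2L = -0.0013
  γ=atan2(-0.4163,0.1502)=-1.2246;  ψ=arccos(-0.0030)=1.5738;  θ3=γ+ψ≈0.3492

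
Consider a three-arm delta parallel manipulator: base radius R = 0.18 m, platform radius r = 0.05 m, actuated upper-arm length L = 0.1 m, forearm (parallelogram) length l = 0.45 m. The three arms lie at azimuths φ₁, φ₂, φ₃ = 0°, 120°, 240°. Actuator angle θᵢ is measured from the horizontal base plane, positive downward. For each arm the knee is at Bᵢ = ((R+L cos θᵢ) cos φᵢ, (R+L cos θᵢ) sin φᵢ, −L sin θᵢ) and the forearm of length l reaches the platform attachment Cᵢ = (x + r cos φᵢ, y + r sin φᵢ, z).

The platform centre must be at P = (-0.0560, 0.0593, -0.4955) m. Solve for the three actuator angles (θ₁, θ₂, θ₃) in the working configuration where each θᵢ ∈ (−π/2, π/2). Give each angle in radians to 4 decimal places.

arm 1 (φ=0.0°): x'=-0.0560, y'=0.0593
  A=0.1860, B=-0.4955, C=(l²−L²−A²−y'²−z²)/(2L)=-0.4557
  θ1 = atan2(B,A) + arccos(C/0.5293) = 1.3962
arm 2 (φ=120.0°): x'=0.0794, y'=0.0188
  A=0.0506, B=-0.4955, C=(l²−L²−A²−y'²−z²)/(2L)=-0.2797
  γ=atan2(-0.4955,0.0506)=-1.4689;  ψ=arccos(-0.5616)=2.1671;  θ2=γ+ψ≈0.6981
φ3=240.0° → target in arm frame (-0.0234, -0.0781)
  A cos θ + B sin θ = C:  0.1534·cos θ + -0.4955·sin θ = -0.4132
  θ3 = atan2(B,A) + arccos(C/0.5187) = 1.2219

θ₁ = 1.3962, θ₂ = 0.6981, θ₃ = 1.2219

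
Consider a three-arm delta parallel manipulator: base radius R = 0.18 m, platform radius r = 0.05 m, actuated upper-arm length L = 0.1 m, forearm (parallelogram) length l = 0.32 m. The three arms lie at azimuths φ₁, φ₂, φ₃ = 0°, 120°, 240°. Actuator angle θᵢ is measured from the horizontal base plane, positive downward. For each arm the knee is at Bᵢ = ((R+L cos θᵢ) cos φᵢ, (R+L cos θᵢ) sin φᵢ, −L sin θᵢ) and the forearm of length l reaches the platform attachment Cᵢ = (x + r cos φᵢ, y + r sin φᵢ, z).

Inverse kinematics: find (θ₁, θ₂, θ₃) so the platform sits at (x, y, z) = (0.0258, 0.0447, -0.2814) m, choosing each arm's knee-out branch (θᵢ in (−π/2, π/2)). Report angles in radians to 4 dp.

rotate P by −φ1: (0.0258, 0.0447, -0.2814)
  e−x'=0.1042;  (l²−L²−(e−x')²−y'²−z²)/2L = 0.0018
  γ=atan2(-0.2814,0.1042)=-1.2162;  ψ=arccos(0.0060)=1.5648;  θ1=γ+ψ≈0.3487
arm 2 (φ=120.0°): x'=0.0258, y'=-0.0447
  e−x'=0.1042;  (l²−L²−(e−x')²−y'²−z²)/2L = 0.0018
  √(A²+B²)=0.3001;  θ2 = -1.2162+1.5648 ≈ 0.3486
arm 3 (φ=240.0°): x'=-0.0516, y'=0.0000
  e−x'=0.1816;  (l²−L²−(e−x')²−y'²−z²)/2L = -0.0988
  γ=atan2(-0.2814,0.1816)=-0.9977;  ψ=arccos(-0.2951)=1.8704;  θ3=γ+ψ≈0.8727

θ₁ = 0.3487, θ₂ = 0.3486, θ₃ = 0.8727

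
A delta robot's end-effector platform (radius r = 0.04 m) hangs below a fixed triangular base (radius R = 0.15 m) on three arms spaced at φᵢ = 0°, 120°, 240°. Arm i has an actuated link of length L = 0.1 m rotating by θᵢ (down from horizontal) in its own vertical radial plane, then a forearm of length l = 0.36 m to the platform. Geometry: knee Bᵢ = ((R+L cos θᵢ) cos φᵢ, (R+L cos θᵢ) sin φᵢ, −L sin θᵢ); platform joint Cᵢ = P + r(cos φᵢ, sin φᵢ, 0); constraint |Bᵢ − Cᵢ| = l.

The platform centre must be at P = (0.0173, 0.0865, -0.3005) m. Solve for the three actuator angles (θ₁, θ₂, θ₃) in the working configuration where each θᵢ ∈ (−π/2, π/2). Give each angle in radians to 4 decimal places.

rotate P by −φ1: (0.0173, 0.0865, -0.3005)
  A cos θ + B sin θ = C:  0.0927·cos θ + -0.3005·sin θ = 0.0661
  γ=atan2(-0.3005,0.0927)=-1.2716;  ψ=arccos(0.2103)=1.3590;  θ1=γ+ψ≈0.0874
arm 2 (φ=120.0°): x'=0.0663, y'=-0.0582
  e−x'=0.0437;  (l²−L²−(e−x')²−y'²−z²)/2L = 0.1200
  γ=atan2(-0.3005,0.0437)=-1.4263;  ψ=arccos(0.3951)=1.1646;  θ2=γ+ψ≈-0.2616
rotate P by −φ3: (-0.0836, -0.0283, -0.3005)
  A cos θ + B sin θ = C:  0.1936·cos θ + -0.3005·sin θ = -0.0448
  θ3 = atan2(B,A) + arccos(C/0.3574) = 0.6980

θ₁ = 0.0874, θ₂ = -0.2616, θ₃ = 0.6980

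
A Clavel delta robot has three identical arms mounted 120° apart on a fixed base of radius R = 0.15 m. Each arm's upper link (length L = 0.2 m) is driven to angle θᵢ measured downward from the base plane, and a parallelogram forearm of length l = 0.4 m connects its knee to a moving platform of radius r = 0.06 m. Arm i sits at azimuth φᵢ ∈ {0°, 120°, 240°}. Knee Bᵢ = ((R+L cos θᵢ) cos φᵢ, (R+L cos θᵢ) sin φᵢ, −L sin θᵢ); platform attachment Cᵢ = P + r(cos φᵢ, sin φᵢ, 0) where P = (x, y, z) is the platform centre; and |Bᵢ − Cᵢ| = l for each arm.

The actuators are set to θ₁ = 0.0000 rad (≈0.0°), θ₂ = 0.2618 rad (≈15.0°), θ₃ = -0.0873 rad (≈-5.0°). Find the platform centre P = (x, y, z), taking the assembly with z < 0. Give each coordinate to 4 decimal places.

φ1=0.0°: virtual centre (0.2900, 0.0000, 0.0000), radius l
φ2=120.0°: virtual centre (-0.1416, 0.2452, -0.0518), radius l
centre 3 = (0.2892·cos240.0°, 0.2892·sin240.0°, 0.0174) = (-0.1446, -0.2505, 0.0174)
eliminate P² terms by subtracting sphere 1 from 2 and 3
plane₁₂: -0.8632x+0.4905y+-0.1035z = -0.0012
Cramer: x(z) = 0.0008-0.0405z;  y(z) = -0.0011+0.1398z
quadratic in z: (1.0212)z²+(0.0231)z+(-0.0764)=0, √Δ=0.5590 → z ∈ {-0.2850, 0.2624}; z = -0.2850 (taking z<0)
x = 0.0123, y = -0.0410

(0.0123, -0.0410, -0.2850)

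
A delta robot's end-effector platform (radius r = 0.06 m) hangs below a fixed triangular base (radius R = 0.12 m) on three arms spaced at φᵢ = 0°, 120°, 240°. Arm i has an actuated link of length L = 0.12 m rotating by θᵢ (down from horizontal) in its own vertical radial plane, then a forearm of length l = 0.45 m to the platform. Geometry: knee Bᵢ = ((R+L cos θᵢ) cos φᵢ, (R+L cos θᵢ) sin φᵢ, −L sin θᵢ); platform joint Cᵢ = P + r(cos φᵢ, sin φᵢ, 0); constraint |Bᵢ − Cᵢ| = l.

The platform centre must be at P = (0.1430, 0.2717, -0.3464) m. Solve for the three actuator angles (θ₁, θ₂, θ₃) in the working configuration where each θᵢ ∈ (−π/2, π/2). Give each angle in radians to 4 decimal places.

θ₁ = -0.0872, θ₂ = -0.1744, θ₃ = 1.3962

arm 1 (φ=0.0°): x'=0.1430, y'=0.2717
  e−x'=-0.0830;  (l²−L²−(e−x')²−y'²−z²)/2L = -0.0525
  √(A²+B²)=0.3562;  θ1 = -1.8060+1.7188 ≈ -0.0872
rotate P by −φ2: (0.1638, -0.2597, -0.3464)
  A cos θ + B sin θ = C:  -0.1038·cos θ + -0.3464·sin θ = -0.0421
  θ2 = atan2(B,A) + arccos(C/0.3616) = -0.1744
φ3=240.0° → target in arm frame (-0.3068, -0.0120)
  e−x'=0.3668;  (l²−L²−(e−x')²−y'²−z²)/2L = -0.2774
  θ3 = atan2(B,A) + arccos(C/0.5045) = 1.3962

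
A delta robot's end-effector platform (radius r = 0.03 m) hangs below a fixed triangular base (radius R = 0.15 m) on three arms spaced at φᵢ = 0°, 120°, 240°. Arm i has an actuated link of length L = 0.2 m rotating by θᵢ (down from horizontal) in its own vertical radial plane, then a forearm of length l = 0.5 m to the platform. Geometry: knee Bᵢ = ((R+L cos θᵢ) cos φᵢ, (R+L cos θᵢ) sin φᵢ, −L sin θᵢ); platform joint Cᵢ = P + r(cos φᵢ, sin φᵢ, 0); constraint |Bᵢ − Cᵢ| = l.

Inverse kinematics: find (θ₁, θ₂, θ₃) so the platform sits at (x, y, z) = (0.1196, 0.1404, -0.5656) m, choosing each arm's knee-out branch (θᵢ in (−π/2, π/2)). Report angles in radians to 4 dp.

θ₁ = 0.6108, θ₂ = 0.7853, θ₃ = 1.3962

φ1=0.0° → target in arm frame (0.1196, 0.1404)
  e−x'=0.0004;  (l²−L²−(e−x')²−y'²−z²)/2L = -0.3240
  θ1 = atan2(B,A) + arccos(C/0.5656) = 0.6108
arm 2 (φ=120.0°): x'=0.0618, y'=-0.1738
  A cos θ + B sin θ = C:  0.0582·cos θ + -0.5656·sin θ = -0.3587
  γ=atan2(-0.5656,0.0582)=-1.4682;  ψ=arccos(-0.6309)=2.2535;  θ2=γ+ψ≈0.7853
arm 3 (φ=240.0°): x'=-0.1814, y'=0.0334
  A=0.3014, B=-0.5656, C=(l²−L²−A²−y'²−z²)/(2L)=-0.5046
  γ=atan2(-0.5656,0.3014)=-1.0812;  ψ=arccos(-0.7874)=2.4774;  θ3=γ+ψ≈1.3962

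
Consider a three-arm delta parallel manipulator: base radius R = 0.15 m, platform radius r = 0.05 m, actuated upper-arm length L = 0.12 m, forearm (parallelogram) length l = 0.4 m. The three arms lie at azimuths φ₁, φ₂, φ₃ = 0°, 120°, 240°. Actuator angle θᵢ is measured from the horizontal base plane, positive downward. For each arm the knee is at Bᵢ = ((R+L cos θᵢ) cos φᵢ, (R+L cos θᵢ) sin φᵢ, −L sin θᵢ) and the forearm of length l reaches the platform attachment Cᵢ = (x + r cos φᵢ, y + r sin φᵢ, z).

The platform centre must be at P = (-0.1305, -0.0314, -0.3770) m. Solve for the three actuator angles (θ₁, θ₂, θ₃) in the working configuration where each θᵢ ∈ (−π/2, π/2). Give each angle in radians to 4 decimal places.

θ₁ = 1.0466, θ₂ = 0.3486, θ₃ = 0.0870

arm 1 (φ=0.0°): x'=-0.1305, y'=-0.0314
  e−x'=0.2305;  (l²−L²−(e−x')²−y'²−z²)/2L = -0.2110
  √(A²+B²)=0.4419;  θ1 = -1.0220+2.0687 ≈ 1.0466
φ2=120.0° → target in arm frame (0.0381, 0.1287)
  A cos θ + B sin θ = C:  0.0619·cos θ + -0.3770·sin θ = -0.0706
  √(A²+B²)=0.3821;  θ2 = -1.4079+1.7565 ≈ 0.3486
arm 3 (φ=240.0°): x'=0.0924, y'=-0.0973
  e−x'=0.0076;  (l²−L²−(e−x')²−y'²−z²)/2L = -0.0252
  √(A²+B²)=0.3771;  θ3 = -1.5508+1.6378 ≈ 0.0870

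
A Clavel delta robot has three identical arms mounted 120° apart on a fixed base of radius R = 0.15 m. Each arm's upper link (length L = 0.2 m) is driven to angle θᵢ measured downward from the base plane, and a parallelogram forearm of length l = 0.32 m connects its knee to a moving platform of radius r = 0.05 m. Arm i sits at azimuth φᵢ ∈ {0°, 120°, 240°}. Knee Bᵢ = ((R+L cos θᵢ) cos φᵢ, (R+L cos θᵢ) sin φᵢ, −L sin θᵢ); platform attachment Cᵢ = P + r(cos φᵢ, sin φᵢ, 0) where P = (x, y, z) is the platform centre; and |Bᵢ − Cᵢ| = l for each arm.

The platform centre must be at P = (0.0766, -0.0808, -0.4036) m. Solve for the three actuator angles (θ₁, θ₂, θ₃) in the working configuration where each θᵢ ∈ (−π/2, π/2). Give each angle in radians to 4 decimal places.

θ₁ = 0.7857, θ₂ = 1.3965, θ₃ = 0.9598

φ1=0.0° → target in arm frame (0.0766, -0.0808)
  A=0.0234, B=-0.4036, C=(l²−L²−A²−y'²−z²)/(2L)=-0.2689
  γ=atan2(-0.4036,0.0234)=-1.5129;  ψ=arccos(-0.6652)=2.2985;  θ1=γ+ψ≈0.7857
arm 2 (φ=120.0°): x'=-0.1083, y'=-0.0259
  e−x'=0.2083;  (l²−L²−(e−x')²−y'²−z²)/2L = -0.3614
  γ=atan2(-0.4036,0.2083)=-1.0944;  ψ=arccos(-0.7956)=2.4909;  θ2=γ+ψ≈1.3965
rotate P by −φ3: (0.0317, 0.1067, -0.4036)
  A=0.0683, B=-0.4036, C=(l²−L²−A²−y'²−z²)/(2L)=-0.2914
  θ3 = atan2(B,A) + arccos(C/0.4093) = 0.9598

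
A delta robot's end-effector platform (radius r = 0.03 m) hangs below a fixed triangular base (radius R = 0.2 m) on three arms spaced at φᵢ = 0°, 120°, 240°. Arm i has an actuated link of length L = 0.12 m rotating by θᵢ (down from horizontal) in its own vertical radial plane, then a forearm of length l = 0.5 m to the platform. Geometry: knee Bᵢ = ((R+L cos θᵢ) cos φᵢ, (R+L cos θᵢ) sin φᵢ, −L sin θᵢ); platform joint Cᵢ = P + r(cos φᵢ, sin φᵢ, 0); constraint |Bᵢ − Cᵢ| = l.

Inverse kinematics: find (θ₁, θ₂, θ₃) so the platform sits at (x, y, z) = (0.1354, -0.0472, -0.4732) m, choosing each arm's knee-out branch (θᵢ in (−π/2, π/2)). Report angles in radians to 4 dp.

arm 1 (φ=0.0°): x'=0.1354, y'=-0.0472
  A=0.0346, B=-0.4732, C=(l²−L²−A²−y'²−z²)/(2L)=0.0344
  θ1 = atan2(B,A) + arccos(C/0.4745) = 0.0004
rotate P by −φ2: (-0.1086, -0.0937, -0.4732)
  e−x'=0.2786;  (l²−L²−(e−x')²−y'²−z²)/2L = -0.3112
  γ=atan2(-0.4732,0.2786)=-1.0387;  ψ=arccos(-0.5668)=2.1734;  θ2=γ+ψ≈1.1347
arm 3 (φ=240.0°): x'=-0.0268, y'=0.1409
  A=0.1968, B=-0.4732, C=(l²−L²−A²−y'²−z²)/(2L)=-0.1954
  γ=atan2(-0.4732,0.1968)=-1.1766;  ψ=arccos(-0.3813)=1.9620;  θ3=γ+ψ≈0.7854

θ₁ = 0.0004, θ₂ = 1.1347, θ₃ = 0.7854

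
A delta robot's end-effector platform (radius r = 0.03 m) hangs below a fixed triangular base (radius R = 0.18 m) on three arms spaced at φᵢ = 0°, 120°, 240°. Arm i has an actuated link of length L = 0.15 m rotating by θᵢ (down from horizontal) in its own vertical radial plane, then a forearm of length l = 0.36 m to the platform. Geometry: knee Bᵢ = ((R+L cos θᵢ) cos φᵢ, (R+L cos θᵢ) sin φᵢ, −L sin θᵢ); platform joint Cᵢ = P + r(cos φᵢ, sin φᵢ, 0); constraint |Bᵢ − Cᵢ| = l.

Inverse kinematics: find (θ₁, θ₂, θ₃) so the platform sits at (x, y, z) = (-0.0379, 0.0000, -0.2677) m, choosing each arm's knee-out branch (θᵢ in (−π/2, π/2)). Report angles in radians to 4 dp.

θ₁ = 0.6107, θ₂ = 0.2618, θ₃ = 0.2618

arm 1 (φ=0.0°): x'=-0.0379, y'=0.0000
  A cos θ + B sin θ = C:  0.1879·cos θ + -0.2677·sin θ = 0.0004
  θ1 = atan2(B,A) + arccos(C/0.3271) = 0.6107
φ2=120.0° → target in arm frame (0.0189, 0.0328)
  A cos θ + B sin θ = C:  0.1310·cos θ + -0.2677·sin θ = 0.0573
  θ2 = atan2(B,A) + arccos(C/0.2981) = 0.2618
φ3=240.0° → target in arm frame (0.0190, -0.0328)
  A cos θ + B sin θ = C:  0.1310·cos θ + -0.2677·sin θ = 0.0573
  θ3 = atan2(B,A) + arccos(C/0.2981) = 0.2618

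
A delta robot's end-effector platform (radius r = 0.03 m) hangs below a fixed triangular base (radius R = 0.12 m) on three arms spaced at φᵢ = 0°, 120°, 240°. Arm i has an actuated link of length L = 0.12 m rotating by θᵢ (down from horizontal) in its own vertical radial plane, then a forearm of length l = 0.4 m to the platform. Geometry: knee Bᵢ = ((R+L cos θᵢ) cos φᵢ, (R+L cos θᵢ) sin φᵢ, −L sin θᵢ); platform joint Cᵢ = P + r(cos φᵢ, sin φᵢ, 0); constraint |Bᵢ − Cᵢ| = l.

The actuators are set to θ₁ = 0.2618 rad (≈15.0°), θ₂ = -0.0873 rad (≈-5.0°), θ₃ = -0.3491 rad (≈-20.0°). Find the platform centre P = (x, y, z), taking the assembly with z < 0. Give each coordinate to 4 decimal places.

O1 = (0.2059·cos0.0°, 0.2059·sin0.0°, -0.0311) = (0.2059, 0.0000, -0.0311)
O2 = (0.2095·cos120.0°, 0.2095·sin120.0°, 0.0105) = (-0.1048, 0.1815, 0.0105)
φ3=240.0°: virtual centre (-0.1014, -0.1756, 0.0410), radius l
eliminate P² terms by subtracting sphere 1 from 2 and 3
linear system: -0.6214x+0.3629y = 0.0007−0.0830z; -0.6146x+-0.3512y = -0.0006−0.1442z
Cramer: x(z) = -0.0001+0.1847z;  y(z) = 0.0017+0.0874z
sphere 1 gives Az²+Bz+C=0 with A=1.0418, B=-0.0137, C=-0.1166;  B²−4AC=0.4861;  roots -0.3281, 0.3412;  negative root z = -0.3281
x = -0.0606, y = -0.0270

(-0.0606, -0.0270, -0.3281)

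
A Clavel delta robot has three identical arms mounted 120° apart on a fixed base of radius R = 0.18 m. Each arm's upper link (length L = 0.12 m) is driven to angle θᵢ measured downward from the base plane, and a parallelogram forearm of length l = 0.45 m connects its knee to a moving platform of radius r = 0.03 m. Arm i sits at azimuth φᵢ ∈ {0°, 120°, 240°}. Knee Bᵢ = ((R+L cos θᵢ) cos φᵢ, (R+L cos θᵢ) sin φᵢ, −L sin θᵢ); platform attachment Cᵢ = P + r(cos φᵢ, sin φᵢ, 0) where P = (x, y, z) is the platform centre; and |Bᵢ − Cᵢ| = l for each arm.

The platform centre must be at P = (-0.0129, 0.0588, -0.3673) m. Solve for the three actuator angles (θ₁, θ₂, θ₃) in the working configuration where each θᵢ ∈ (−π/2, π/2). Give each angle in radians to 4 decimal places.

φ1=0.0° → target in arm frame (-0.0129, 0.0588)
  e−x'=0.1629;  (l²−L²−(e−x')²−y'²−z²)/2L = 0.0967
  γ=atan2(-0.3673,0.1629)=-1.1534;  ψ=arccos(0.2405)=1.3279;  θ1=γ+ψ≈0.1745
arm 2 (φ=120.0°): x'=0.0574, y'=-0.0182
  A cos θ + B sin θ = C:  0.0926·cos θ + -0.3673·sin θ = 0.1845
  γ=atan2(-0.3673,0.0926)=-1.3238;  ψ=arccos(0.4870)=1.0621;  θ2=γ+ψ≈-0.2617
φ3=240.0° → target in arm frame (-0.0445, -0.0406)
  A cos θ + B sin θ = C:  0.1945·cos θ + -0.3673·sin θ = 0.0572
  θ3 = atan2(B,A) + arccos(C/0.4156) = 0.3489

θ₁ = 0.1745, θ₂ = -0.2617, θ₃ = 0.3489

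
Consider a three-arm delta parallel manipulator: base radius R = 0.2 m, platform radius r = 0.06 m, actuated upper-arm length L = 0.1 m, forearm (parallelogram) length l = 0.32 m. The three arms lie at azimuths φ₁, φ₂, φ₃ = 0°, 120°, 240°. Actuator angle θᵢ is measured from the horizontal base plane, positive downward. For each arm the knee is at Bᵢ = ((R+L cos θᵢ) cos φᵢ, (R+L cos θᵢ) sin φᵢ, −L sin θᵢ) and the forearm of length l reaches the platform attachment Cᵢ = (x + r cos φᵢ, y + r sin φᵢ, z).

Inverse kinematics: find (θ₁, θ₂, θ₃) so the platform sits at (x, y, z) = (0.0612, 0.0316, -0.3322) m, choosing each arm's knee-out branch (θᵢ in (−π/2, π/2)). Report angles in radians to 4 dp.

θ₁ = 0.6103, θ₂ = 1.0470, θ₃ = 1.3958

rotate P by −φ1: (0.0612, 0.0316, -0.3322)
  A=0.0788, B=-0.3322, C=(l²−L²−A²−y'²−z²)/(2L)=-0.1258
  θ1 = atan2(B,A) + arccos(C/0.3414) = 0.6103
rotate P by −φ2: (-0.0032, -0.0688, -0.3322)
  A=0.1432, B=-0.3322, C=(l²−L²−A²−y'²−z²)/(2L)=-0.2160
  √(A²+B²)=0.3618;  θ2 = -1.1637+2.2108 ≈ 1.0470
rotate P by −φ3: (-0.0580, 0.0372, -0.3322)
  A cos θ + B sin θ = C:  0.1980·cos θ + -0.3322·sin θ = -0.2927
  √(A²+B²)=0.3867;  θ3 = -1.0334+2.4292 ≈ 1.3958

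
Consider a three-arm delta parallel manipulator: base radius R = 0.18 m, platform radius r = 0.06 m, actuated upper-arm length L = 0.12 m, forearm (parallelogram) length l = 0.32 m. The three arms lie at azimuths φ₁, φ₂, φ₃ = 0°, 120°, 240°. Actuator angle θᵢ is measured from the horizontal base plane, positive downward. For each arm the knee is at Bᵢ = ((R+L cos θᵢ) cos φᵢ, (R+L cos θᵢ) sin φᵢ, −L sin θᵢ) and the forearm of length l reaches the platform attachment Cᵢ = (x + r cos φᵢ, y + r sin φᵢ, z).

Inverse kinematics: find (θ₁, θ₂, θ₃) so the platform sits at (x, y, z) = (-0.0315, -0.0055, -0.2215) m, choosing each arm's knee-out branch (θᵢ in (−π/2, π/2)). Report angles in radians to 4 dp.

θ₁ = 0.3495, θ₂ = 0.0002, θ₃ = -0.0876

φ1=0.0° → target in arm frame (-0.0315, -0.0055)
  A cos θ + B sin θ = C:  0.1515·cos θ + -0.2215·sin θ = 0.0665
  θ1 = atan2(B,A) + arccos(C/0.2684) = 0.3495
arm 2 (φ=120.0°): x'=0.0110, y'=0.0300
  e−x'=0.1090;  (l²−L²−(e−x')²−y'²−z²)/2L = 0.1090
  √(A²+B²)=0.2469;  θ2 = -1.1134+1.1136 ≈ 0.0002
rotate P by −φ3: (0.0205, -0.0245, -0.2215)
  A=0.0995, B=-0.2215, C=(l²−L²−A²−y'²−z²)/(2L)=0.1185
  θ3 = atan2(B,A) + arccos(C/0.2428) = -0.0876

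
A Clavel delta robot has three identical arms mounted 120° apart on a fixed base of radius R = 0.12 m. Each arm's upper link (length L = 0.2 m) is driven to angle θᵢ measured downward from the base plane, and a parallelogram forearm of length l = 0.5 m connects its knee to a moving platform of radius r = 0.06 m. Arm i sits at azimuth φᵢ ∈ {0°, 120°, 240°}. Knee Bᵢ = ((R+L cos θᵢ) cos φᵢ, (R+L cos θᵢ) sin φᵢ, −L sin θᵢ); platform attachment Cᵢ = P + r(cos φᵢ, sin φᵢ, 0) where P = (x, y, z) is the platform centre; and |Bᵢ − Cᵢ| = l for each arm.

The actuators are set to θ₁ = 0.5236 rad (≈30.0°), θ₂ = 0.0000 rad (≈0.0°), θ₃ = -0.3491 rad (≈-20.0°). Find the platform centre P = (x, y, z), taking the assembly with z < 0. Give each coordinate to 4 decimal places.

O1 = (0.2332·cos0.0°, 0.2332·sin0.0°, -0.1000) = (0.2332, 0.0000, -0.1000)
φ2=120.0°: virtual centre (-0.1300, 0.2252, 0.0000), radius l
φ3=240.0°: virtual centre (-0.1240, -0.2147, 0.0684), radius l
eliminate P² terms by subtracting sphere 1 from 2 and 3
plane₁₂: -0.7264x+0.4503y+0.2000z = 0.0032
det = 0.6336;  x = -0.0034+0.3749z,  y = 0.0016+0.1607z
sphere 1 gives Az²+Bz+C=0 with A=1.1664, B=0.0231, C=-0.1840;  B²−4AC=0.8590;  roots -0.4072, 0.3874;  negative root z = -0.4072
x = -0.1561, y = -0.0638

(-0.1561, -0.0638, -0.4072)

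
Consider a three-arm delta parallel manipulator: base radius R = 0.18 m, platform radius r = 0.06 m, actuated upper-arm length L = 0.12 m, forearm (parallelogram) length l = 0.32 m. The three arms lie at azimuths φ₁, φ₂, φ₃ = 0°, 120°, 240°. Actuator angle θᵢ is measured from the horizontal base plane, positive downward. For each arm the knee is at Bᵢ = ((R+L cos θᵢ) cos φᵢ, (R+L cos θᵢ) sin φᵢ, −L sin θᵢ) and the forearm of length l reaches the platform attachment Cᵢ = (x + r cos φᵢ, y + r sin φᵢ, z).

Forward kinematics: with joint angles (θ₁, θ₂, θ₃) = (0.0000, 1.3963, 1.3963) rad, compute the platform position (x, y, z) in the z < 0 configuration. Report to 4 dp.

arm 1 at φ=0.0°: (R−r)+L cos θ1 = 0.2400;  O1 = (0.2400, 0.0000, 0.0000)
arm 2 at φ=120.0°: (R−r)+L cos θ2 = 0.1408;  O2 = (-0.0704, 0.1220, -0.1182)
arm 3 at φ=240.0°: (R−r)+L cos θ3 = 0.1408;  O3 = (-0.0704, -0.1220, -0.1182)
|O₂|²−|O₁|² = -0.0238;  |O₃|²−|O₁|² = -0.0238
plane₁₂: -0.6208x+0.2439y+-0.2364z = -0.0238
det = 0.3029;  x = 0.0383+-0.3807z,  y = 0.0000+0.0000z
quadratic in z: (1.1449)z²+(0.1535)z+(-0.0617)=0, √Δ=0.5534 → z ∈ {-0.3087, 0.1746}; z = -0.3087 (taking z<0)
x = 0.1559, y = 0.0000

(0.1559, 0.0000, -0.3087)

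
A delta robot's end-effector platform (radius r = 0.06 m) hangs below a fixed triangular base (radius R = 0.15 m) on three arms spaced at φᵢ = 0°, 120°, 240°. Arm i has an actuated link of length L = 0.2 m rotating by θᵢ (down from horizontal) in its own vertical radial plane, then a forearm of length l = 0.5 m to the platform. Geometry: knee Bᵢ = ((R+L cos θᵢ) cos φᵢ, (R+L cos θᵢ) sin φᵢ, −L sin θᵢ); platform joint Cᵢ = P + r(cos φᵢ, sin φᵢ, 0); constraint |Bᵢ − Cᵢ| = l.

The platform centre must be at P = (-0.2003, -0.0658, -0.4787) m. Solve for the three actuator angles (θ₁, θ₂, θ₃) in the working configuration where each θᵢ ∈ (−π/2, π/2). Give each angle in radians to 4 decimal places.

arm 1 (φ=0.0°): x'=-0.2003, y'=-0.0658
  A=0.2903, B=-0.4787, C=(l²−L²−A²−y'²−z²)/(2L)=-0.2694
  γ=atan2(-0.4787,0.2903)=-1.0257;  ψ=arccos(-0.4812)=2.0728;  θ1=γ+ψ≈1.0472
arm 2 (φ=120.0°): x'=0.0432, y'=0.2064
  e−x'=0.0468;  (l²−L²−(e−x')²−y'²−z²)/2L = -0.1598
  √(A²+B²)=0.4810;  θ2 = -1.4733+1.9095 ≈ 0.4363
arm 3 (φ=240.0°): x'=0.1571, y'=-0.1406
  A=-0.0671, B=-0.4787, C=(l²−L²−A²−y'²−z²)/(2L)=-0.1085
  θ3 = atan2(B,A) + arccos(C/0.4834) = 0.0872

θ₁ = 1.0472, θ₂ = 0.4363, θ₃ = 0.0872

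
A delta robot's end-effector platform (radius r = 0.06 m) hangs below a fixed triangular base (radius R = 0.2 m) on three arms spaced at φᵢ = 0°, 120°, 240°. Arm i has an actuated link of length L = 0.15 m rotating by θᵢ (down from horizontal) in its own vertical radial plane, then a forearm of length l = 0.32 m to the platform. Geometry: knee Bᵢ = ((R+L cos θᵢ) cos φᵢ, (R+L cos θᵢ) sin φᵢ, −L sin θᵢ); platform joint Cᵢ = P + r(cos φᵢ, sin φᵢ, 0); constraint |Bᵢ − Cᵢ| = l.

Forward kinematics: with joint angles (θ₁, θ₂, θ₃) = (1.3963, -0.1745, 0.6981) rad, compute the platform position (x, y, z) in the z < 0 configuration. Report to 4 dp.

S1 = (0.1660·cos0.0°, 0.1660·sin0.0°, -0.1477) = (0.1660, 0.0000, -0.1477)
φ2=120.0°: virtual centre (-0.1439, 0.2492, 0.0260), radius l
S3 = (0.2549·cos240.0°, 0.2549·sin240.0°, -0.0964) = (-0.1275, -0.2208, -0.0964)
eliminate P² terms by subtracting sphere 1 from 2 and 3
[-0.6198 0.4983 0.3475]·P = 0.0341;  [-0.5870 -0.4415 0.1026]·P = 0.0249
Cramer: x(z) = -0.0485+0.3613z;  y(z) = 0.0081-0.2480z
sphere 1 gives Az²+Bz+C=0 with A=1.1920, B=0.1364, C=-0.0345;  B²−4AC=0.1831;  roots -0.2367, 0.1223;  negative root z = -0.2367
x = -0.1340, y = 0.0668

(-0.1340, 0.0668, -0.2367)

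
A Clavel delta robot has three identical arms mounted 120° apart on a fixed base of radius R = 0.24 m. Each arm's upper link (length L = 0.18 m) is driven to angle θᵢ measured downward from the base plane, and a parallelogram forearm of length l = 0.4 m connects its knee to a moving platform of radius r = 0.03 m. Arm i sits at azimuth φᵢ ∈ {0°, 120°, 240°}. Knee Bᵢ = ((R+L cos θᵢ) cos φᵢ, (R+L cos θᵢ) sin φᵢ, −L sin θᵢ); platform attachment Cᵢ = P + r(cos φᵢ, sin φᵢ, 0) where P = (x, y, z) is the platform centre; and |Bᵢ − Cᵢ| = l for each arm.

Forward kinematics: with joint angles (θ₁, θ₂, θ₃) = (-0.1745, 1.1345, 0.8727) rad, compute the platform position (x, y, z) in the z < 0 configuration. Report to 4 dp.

φ1=0.0°: virtual centre (0.3873, 0.0000, 0.0313), radius l
arm 2 at φ=120.0°: ρ2 = 0.2861;  O2 = (-0.1430, 0.2477, -0.1631)
arm 3 at φ=240.0°: ρ3 = 0.3257;  O3 = (-0.1628, -0.2821, -0.1379)
|O₂|²−|O₁|² = -0.0425;  |O₃|²−|O₁|² = -0.0259
[-1.0606 0.4955 -0.3888]·P = -0.0425;  [-1.1002 -0.5641 -0.3383]·P = -0.0259
Cramer: x(z) = 0.0322-0.3384z;  y(z) = -0.0169+0.0603z
quadratic in z: (1.1181)z²+(0.1758)z+(-0.0326)=0, √Δ=0.4206 → z ∈ {-0.2667, 0.1095}; z = -0.2667 (taking z<0)
x = 0.1224, y = -0.0330

(0.1224, -0.0330, -0.2667)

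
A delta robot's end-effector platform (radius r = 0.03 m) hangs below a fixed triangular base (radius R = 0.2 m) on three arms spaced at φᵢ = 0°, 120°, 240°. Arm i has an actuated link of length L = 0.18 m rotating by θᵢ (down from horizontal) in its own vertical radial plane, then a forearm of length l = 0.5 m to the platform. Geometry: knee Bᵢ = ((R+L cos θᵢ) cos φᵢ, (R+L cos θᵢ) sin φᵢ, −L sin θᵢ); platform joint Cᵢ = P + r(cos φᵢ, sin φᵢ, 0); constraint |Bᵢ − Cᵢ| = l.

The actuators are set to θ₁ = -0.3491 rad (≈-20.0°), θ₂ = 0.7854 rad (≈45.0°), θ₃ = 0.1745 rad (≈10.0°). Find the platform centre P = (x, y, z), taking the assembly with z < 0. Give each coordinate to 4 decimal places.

arm 1 at φ=0.0°: ρ1 = 0.3391;  O1 = (0.3391, 0.0000, 0.0616)
φ2=120.0°: virtual centre (-0.1486, 0.2575, -0.1273), radius l
O3 = (0.3473·cos240.0°, 0.3473·sin240.0°, -0.0313) = (-0.1736, -0.3007, -0.0313)
subtract pairs → two planes through P
linear system: -0.9756x+0.5149y = -0.0142−-0.3777z; -1.0256x+-0.6015y = 0.0028−-0.1856z
Cramer: x(z) = 0.0064-0.2895z;  y(z) = -0.0155+0.1850z
sphere 1 gives Az²+Bz+C=0 with A=1.1180, B=0.0638, C=-0.1353;  B²−4AC=0.6089;  roots -0.3775, 0.3205;  negative root z = -0.3775
x = 0.1157, y = -0.0853

(0.1157, -0.0853, -0.3775)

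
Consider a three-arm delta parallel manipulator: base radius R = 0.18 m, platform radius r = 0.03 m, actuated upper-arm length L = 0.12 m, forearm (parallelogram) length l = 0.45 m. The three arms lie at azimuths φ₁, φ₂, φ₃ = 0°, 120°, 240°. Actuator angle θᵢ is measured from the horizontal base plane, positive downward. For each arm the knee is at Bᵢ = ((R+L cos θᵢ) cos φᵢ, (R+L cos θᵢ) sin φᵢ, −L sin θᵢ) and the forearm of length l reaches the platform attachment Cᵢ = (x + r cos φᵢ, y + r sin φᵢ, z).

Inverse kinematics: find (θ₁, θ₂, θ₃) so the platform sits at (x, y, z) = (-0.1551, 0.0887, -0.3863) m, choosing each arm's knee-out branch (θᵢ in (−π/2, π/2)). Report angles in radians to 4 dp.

θ₁ = 1.2218, θ₂ = -0.3495, θ₃ = 0.5236

φ1=0.0° → target in arm frame (-0.1551, 0.0887)
  e−x'=0.3051;  (l²−L²−(e−x')²−y'²−z²)/2L = -0.2587
  γ=atan2(-0.3863,0.3051)=-0.9023;  ψ=arccos(-0.5255)=2.1241;  θ1=γ+ψ≈1.2218
arm 2 (φ=120.0°): x'=0.1544, y'=0.0900
  A=-0.0044, B=-0.3863, C=(l²−L²−A²−y'²−z²)/(2L)=0.1282
  γ=atan2(-0.3863,-0.0044)=-1.5821;  ψ=arccos(0.3317)=1.2326;  θ2=γ+ψ≈-0.3495
φ3=240.0° → target in arm frame (0.0007, -0.1787)
  A cos θ + B sin θ = C:  0.1493·cos θ + -0.3863·sin θ = -0.0639
  θ3 = atan2(B,A) + arccos(C/0.4141) = 0.5236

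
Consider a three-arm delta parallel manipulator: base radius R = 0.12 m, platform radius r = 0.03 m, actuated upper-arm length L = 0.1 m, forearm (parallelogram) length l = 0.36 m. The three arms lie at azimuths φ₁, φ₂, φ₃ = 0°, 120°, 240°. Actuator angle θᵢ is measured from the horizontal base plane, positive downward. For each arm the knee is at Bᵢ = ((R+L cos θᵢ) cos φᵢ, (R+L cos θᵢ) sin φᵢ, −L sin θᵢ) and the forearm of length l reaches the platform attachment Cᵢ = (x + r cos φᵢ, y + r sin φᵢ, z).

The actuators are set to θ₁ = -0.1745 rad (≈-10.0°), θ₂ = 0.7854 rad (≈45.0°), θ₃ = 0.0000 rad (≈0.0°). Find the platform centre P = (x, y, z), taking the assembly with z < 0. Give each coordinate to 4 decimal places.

φ1=0.0°: virtual centre (0.1885, 0.0000, 0.0174), radius l
φ2=120.0°: virtual centre (-0.0804, 0.1392, -0.0707), radius l
O3 = (0.1900·cos240.0°, 0.1900·sin240.0°, 0.0000) = (-0.0950, -0.1645, 0.0000)
subtract pairs → two planes through P
linear system: -0.5377x+0.2784y = -0.0050−-0.1761z; -0.5670x+-0.3291y = 0.0003−-0.0347z
det = 0.3348;  x = 0.0047+-0.2020z,  y = -0.0089+0.2426z
quadratic in z: (1.0996)z²+(0.0352)z+(-0.0954)=0, √Δ=0.6489 → z ∈ {-0.3111, 0.2790}; z = -0.3111 (taking z<0)
x = 0.0675, y = -0.0844

(0.0675, -0.0844, -0.3111)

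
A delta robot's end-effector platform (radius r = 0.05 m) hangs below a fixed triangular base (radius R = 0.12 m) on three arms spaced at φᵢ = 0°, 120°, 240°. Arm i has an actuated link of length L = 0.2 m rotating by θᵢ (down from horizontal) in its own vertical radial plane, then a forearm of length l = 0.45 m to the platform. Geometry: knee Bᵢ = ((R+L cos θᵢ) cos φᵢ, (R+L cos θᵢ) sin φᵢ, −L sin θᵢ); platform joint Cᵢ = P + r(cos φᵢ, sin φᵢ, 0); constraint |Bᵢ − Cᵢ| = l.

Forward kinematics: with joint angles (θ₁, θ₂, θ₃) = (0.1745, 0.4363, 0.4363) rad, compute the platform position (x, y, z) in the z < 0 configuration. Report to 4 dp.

arm 1 at φ=0.0°: e+L cos θ1 = 0.2670;  O1 = (0.2670, 0.0000, -0.0347)
O2 = (0.2513·cos120.0°, 0.2513·sin120.0°, -0.0845) = (-0.1256, 0.2176, -0.0845)
arm 3 at φ=240.0°: e+L cos θ3 = 0.2513;  O3 = (-0.1256, -0.2176, -0.0845)
eliminate P² terms by subtracting sphere 1 from 2 and 3
plane₁₂: -0.7852x+0.4352y+-0.0996z = -0.0022
Cramer: x(z) = 0.0028-0.1268z;  y(z) = 0.0000+0.0000z
into |P−O₁|² = l²: 1.0161z² + 0.1365z + -0.1315 = 0;  Δ = 0.5531;  z = -0.4331 or 0.2988 → z<0 root = -0.4331
x = 0.0577, y = 0.0000

(0.0577, 0.0000, -0.4331)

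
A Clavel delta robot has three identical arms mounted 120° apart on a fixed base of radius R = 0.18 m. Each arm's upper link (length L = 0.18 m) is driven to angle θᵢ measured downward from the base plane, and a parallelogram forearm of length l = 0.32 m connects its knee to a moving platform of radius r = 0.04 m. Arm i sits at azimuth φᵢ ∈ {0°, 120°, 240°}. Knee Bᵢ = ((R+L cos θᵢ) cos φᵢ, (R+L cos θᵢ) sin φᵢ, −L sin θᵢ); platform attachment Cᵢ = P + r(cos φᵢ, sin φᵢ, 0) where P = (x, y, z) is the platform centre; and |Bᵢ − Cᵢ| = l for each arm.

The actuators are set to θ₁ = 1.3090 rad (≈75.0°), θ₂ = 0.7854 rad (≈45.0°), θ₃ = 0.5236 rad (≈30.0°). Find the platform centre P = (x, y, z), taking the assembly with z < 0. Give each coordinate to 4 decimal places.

arm 1 at φ=0.0°: ρ1 = 0.1866;  S1 = (0.1866, 0.0000, -0.1739)
φ2=120.0°: virtual centre (-0.1336, 0.2315, -0.1273), radius l
φ3=240.0°: virtual centre (-0.1479, -0.2562, -0.0900), radius l
subtract pairs → two planes through P
[-0.6405 0.4629 0.0932]·P = 0.0226;  [-0.6691 -0.5125 0.1677]·P = 0.0306
det = 0.6380;  x = -0.0404+0.1966z,  y = -0.0070+0.0707z
into |P−S₁|² = l²: 1.0436z² + 0.2575z + -0.0206 = 0;  Δ = 0.1524;  z = -0.3104 or 0.0636 → z<0 root = -0.3104
x = -0.1014, y = -0.0290

(-0.1014, -0.0290, -0.3104)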